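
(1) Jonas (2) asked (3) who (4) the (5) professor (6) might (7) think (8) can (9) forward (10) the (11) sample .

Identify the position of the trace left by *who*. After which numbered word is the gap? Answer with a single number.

Underlying clause: The professor might think who can forward the sample.
The filler 'who' is interpreted as the subject of the clause embedded under 'think'. Fronting leaves a gap immediately after 'think':
Jonas asked who the professor might think ___ can forward the sample.
'think' is word 7.

7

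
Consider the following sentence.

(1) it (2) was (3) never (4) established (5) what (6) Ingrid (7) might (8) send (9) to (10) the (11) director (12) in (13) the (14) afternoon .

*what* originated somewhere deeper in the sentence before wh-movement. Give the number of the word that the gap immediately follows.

8

In situ: Ingrid might send what to the director in the afternoon.
'what' functions as the direct object of 'send'. Wh-movement fronts it, leaving a gap right after 'send':
It was never established what Ingrid might send ___ to the director in the afternoon.
'send' is word 8.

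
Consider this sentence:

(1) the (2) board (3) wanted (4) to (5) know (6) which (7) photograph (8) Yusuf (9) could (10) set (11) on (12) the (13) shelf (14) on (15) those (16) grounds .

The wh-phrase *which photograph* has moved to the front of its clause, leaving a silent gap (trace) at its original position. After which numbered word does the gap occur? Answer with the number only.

Pre-movement form: Yusuf could set which photograph on the shelf on those grounds.
The filler 'which photograph' is interpreted as the direct object of 'set'. Fronting leaves a gap immediately after 'set':
The board wanted to know which photograph Yusuf could set ___ on the shelf on those grounds.
'set' is word 10.

10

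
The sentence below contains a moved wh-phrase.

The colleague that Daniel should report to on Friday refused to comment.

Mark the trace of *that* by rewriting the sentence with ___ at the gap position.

The colleague that Daniel should report to ___ on Friday refused to comment.

'that' functions as the object of the preposition 'to'. The gap is right after 'to'.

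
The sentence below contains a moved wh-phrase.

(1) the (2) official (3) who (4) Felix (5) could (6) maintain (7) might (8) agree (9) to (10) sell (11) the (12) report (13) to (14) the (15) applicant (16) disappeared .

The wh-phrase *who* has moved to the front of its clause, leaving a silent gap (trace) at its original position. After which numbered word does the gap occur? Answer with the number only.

6

'who' is the subject of the clause embedded under 'maintain'. It moves to the left edge, and the trace sits right after 'maintain':
The official who Felix could maintain ___ might agree to sell the report to the applicant disappeared.
'maintain' is word 6.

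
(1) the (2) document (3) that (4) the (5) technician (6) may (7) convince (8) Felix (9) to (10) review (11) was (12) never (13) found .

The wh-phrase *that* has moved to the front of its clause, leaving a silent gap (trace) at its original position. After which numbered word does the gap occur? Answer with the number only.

10

'that' functions as the direct object of 'review'. It moves to the left edge, and the trace sits right after 'review':
The document that the technician may convince Felix to review ___ was never found.
'review' is word 10.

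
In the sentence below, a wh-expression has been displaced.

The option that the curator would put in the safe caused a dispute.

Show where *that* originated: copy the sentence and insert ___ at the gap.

'that' functions as the direct object of 'put'. The gap is right after 'put'.

The option that the curator would put ___ in the safe caused a dispute.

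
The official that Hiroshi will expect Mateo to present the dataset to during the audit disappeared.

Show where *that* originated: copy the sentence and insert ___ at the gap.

The official that Hiroshi will expect Mateo to present the dataset to ___ during the audit disappeared.

'that' is the object of the preposition 'to' (recipient of 'present'). The gap is right after 'to'.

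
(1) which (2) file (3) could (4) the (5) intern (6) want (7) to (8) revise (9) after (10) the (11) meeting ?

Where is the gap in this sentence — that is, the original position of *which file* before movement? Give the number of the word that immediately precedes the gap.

8

Before movement: The intern could want to revise which file after the meeting.
'which file' functions as the direct object of 'revise'. It moves to the left edge, and the trace sits right after 'revise':
Which file could the intern want to revise ___ after the meeting?
'revise' is word 8.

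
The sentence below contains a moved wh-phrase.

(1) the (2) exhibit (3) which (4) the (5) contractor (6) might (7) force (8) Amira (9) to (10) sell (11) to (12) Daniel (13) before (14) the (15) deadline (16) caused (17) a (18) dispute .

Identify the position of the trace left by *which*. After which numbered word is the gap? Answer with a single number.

10

'which' is the direct object of 'sell'. Fronting leaves a gap immediately after 'sell':
The exhibit which the contractor might force Amira to sell ___ to Daniel before the deadline caused a dispute.
'sell' is word 10.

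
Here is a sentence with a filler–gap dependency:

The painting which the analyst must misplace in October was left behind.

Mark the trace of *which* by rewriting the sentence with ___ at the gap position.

'which' functions as the direct object of 'misplace'. The gap is right after 'misplace'.

The painting which the analyst must misplace ___ in October was left behind.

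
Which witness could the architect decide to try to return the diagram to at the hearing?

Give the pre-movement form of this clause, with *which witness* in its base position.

The architect could decide to try to return the diagram to which witness at the hearing.

'which witness' is the object of the preposition 'to' (recipient of 'return'). Fronting leaves a gap immediately after 'to':
Which witness could the architect decide to try to return the diagram to ___ at the hearing?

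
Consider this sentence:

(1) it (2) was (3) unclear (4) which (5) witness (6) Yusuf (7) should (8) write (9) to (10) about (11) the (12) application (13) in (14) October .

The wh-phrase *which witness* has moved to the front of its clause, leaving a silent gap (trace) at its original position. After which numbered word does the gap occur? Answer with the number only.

9

Pre-movement form: Yusuf should write to which witness about the application in October.
The filler 'which witness' is interpreted as the object of the preposition 'to'. Fronting leaves a gap immediately after 'to':
It was unclear which witness Yusuf should write to ___ about the application in October.
'to' is word 9.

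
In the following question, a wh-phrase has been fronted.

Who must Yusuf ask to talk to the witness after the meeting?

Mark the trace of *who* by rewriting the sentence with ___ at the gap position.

Who must Yusuf ask ___ to talk to the witness after the meeting?

Before movement: Yusuf must ask who to talk to the witness after the meeting.
The filler 'who' is interpreted as the direct object of 'ask'. The gap is right after 'ask'.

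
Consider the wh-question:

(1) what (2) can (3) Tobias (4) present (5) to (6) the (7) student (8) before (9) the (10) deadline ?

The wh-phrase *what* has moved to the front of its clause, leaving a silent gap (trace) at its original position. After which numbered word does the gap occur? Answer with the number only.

In situ: Tobias can present what to the student before the deadline.
The filler 'what' is interpreted as the direct object of 'present'. It moves to the left edge, and the trace sits right after 'present':
What can Tobias present ___ to the student before the deadline?
'present' is word 4.

4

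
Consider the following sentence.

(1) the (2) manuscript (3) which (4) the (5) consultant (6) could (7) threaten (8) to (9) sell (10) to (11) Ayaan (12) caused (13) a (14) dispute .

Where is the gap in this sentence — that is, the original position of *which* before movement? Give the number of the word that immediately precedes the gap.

The filler 'which' is interpreted as the direct object of 'sell'. It moves to the left edge, and the trace sits right after 'sell':
The manuscript which the consultant could threaten to sell ___ to Ayaan caused a dispute.
'sell' is word 9.

9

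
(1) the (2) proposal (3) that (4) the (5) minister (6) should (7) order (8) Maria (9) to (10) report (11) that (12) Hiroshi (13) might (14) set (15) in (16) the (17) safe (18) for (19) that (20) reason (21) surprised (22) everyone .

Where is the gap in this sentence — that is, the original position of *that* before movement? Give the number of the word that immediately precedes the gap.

'that' is the direct object of 'set'. Wh-movement fronts it, leaving a gap right after 'set':
The proposal that the minister should order Maria to report that Hiroshi might set ___ in the safe for that reason surprised everyone.
'set' is word 14.

14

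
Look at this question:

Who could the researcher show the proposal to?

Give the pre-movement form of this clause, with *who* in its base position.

The researcher could show the proposal to who.

'who' is the object of the preposition 'to' (recipient of 'show'). Fronting leaves a gap immediately after 'to':
Who could the researcher show the proposal to ___?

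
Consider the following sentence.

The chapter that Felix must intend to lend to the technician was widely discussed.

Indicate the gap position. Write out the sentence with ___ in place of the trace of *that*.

'that' functions as the direct object of 'lend'. The gap is right after 'lend'.

The chapter that Felix must intend to lend ___ to the technician was widely discussed.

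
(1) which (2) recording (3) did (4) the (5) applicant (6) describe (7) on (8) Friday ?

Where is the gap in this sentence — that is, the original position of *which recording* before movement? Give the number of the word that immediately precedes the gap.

Pre-movement form: The applicant did describe which recording on Friday.
'which recording' functions as the direct object of 'describe'. Wh-movement fronts it, leaving a gap right after 'describe':
Which recording did the applicant describe ___ on Friday?
'describe' is word 6.

6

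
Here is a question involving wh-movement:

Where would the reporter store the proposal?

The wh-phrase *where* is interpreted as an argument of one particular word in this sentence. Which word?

In situ: The reporter would store the proposal where.
'where' functions as the locative complement of 'store'. Wh-movement fronts it, leaving a gap right after 'proposal':
Where would the reporter store the proposal ___?

store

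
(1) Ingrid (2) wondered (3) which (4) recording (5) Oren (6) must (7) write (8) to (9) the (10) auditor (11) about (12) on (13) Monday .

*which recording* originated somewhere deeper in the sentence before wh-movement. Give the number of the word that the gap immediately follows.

11

In situ: Oren must write to the auditor about which recording on Monday.
The filler 'which recording' is interpreted as the object of the preposition 'about'. Fronting leaves a gap immediately after 'about':
Ingrid wondered which recording Oren must write to the auditor about ___ on Monday.
'about' is word 11.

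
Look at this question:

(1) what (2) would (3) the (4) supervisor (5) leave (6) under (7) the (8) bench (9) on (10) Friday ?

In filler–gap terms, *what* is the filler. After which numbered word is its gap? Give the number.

5

Pre-movement form: The supervisor would leave what under the bench on Friday.
'what' functions as the direct object of 'leave'. Wh-movement fronts it, leaving a gap right after 'leave':
What would the supervisor leave ___ under the bench on Friday?
'leave' is word 5.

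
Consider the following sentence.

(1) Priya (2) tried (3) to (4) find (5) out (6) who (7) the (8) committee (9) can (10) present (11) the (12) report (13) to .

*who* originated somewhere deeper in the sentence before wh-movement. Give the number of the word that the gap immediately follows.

In situ: The committee can present the report to who.
'who' is the object of the preposition 'to' (recipient of 'present'). Wh-movement fronts it, leaving a gap right after 'to':
Priya tried to find out who the committee can present the report to ___.
'to' is word 13.

13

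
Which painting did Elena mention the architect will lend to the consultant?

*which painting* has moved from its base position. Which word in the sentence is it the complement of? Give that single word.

Before movement: Elena did mention the architect will lend which painting to the consultant.
'which painting' is the direct object of 'lend'. It moves to the left edge, and the trace sits right after 'lend':
Which painting did Elena mention the architect will lend ___ to the consultant?

lend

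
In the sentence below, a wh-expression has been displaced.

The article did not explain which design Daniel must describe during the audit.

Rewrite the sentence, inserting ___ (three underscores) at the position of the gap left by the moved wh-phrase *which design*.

In situ: Daniel must describe which design during the audit.
'which design' functions as the direct object of 'describe'. The gap is right after 'describe'.

The article did not explain which design Daniel must describe ___ during the audit.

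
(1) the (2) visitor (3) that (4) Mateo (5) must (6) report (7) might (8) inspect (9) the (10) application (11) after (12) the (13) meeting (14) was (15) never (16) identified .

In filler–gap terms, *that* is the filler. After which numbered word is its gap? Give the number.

'that' is the subject of the clause embedded under 'report'. Wh-movement fronts it, leaving a gap right after 'report':
The visitor that Mateo must report ___ might inspect the application after the meeting was never identified.
'report' is word 6.

6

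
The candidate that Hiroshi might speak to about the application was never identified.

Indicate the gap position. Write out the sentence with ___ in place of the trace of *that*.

The candidate that Hiroshi might speak to ___ about the application was never identified.

'that' functions as the object of the preposition 'to'. The gap is right after 'to'.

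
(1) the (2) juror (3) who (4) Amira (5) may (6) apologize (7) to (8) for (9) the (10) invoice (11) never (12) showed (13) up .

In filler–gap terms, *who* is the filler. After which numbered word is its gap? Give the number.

'who' is the object of the preposition 'to'. Wh-movement fronts it, leaving a gap right after 'to':
The juror who Amira may apologize to ___ for the invoice never showed up.
'to' is word 7.

7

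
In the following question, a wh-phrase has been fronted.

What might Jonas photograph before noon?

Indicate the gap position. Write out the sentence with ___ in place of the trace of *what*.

Underlying clause: Jonas might photograph what before noon.
'what' is the direct object of 'photograph'. The gap is right after 'photograph'.

What might Jonas photograph ___ before noon?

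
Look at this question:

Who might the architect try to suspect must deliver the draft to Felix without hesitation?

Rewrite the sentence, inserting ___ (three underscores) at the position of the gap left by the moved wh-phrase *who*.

Pre-movement form: The architect might try to suspect who must deliver the draft to Felix without hesitation.
'who' is the subject of the clause embedded under 'suspect'. The gap is right after 'suspect'.

Who might the architect try to suspect ___ must deliver the draft to Felix without hesitation?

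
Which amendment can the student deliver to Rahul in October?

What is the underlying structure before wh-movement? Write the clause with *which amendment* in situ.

The student can deliver which amendment to Rahul in October.

'which amendment' is the direct object of 'deliver'. Fronting leaves a gap immediately after 'deliver':
Which amendment can the student deliver ___ to Rahul in October?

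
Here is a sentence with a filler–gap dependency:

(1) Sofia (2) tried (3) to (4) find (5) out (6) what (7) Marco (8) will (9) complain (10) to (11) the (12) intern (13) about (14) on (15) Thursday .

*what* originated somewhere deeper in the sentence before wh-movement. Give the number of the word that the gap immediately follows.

Pre-movement form: Marco will complain to the intern about what on Thursday.
'what' functions as the object of the preposition 'about'. Wh-movement fronts it, leaving a gap right after 'about':
Sofia tried to find out what Marco will complain to the intern about ___ on Thursday.
'about' is word 13.

13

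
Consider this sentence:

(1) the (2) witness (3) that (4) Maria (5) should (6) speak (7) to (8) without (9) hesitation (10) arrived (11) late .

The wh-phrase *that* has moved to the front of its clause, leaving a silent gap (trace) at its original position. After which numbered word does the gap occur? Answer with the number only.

7

The filler 'that' is interpreted as the object of the preposition 'to'. Fronting leaves a gap immediately after 'to':
The witness that Maria should speak to ___ without hesitation arrived late.
'to' is word 7.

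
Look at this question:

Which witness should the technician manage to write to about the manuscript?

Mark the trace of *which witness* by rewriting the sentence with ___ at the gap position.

Which witness should the technician manage to write to ___ about the manuscript?

Underlying clause: The technician should manage to write to which witness about the manuscript.
The filler 'which witness' is interpreted as the object of the preposition 'to'. The gap is right after 'to'.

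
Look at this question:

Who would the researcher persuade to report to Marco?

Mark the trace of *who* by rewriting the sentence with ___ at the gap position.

Who would the researcher persuade ___ to report to Marco?

Before movement: The researcher would persuade who to report to Marco.
The filler 'who' is interpreted as the direct object of 'persuade'. The gap is right after 'persuade'.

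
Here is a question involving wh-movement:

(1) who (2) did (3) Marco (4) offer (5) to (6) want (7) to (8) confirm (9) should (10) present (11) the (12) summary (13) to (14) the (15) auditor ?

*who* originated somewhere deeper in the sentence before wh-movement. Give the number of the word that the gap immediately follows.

8

In situ: Marco did offer to want to confirm who should present the summary to the auditor.
The filler 'who' is interpreted as the subject of the clause embedded under 'confirm'. Wh-movement fronts it, leaving a gap right after 'confirm':
Who did Marco offer to want to confirm ___ should present the summary to the auditor?
'confirm' is word 8.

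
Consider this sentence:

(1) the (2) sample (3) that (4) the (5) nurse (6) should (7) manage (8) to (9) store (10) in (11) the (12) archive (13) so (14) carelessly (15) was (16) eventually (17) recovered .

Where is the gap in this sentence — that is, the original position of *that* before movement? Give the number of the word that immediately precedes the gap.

9

'that' is the direct object of 'store'. Fronting leaves a gap immediately after 'store':
The sample that the nurse should manage to store ___ in the archive so carelessly was eventually recovered.
'store' is word 9.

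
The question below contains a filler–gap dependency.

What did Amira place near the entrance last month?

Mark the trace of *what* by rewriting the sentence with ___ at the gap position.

Before movement: Amira did place what near the entrance last month.
'what' functions as the direct object of 'place'. The gap is right after 'place'.

What did Amira place ___ near the entrance last month?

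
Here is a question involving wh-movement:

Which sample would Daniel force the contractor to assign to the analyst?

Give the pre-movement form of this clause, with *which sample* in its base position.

'which sample' functions as the direct object of 'assign'. Wh-movement fronts it, leaving a gap right after 'assign':
Which sample would Daniel force the contractor to assign ___ to the analyst?

Daniel would force the contractor to assign which sample to the analyst.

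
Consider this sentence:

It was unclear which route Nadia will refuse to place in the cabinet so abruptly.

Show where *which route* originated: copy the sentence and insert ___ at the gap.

It was unclear which route Nadia will refuse to place ___ in the cabinet so abruptly.

In situ: Nadia will refuse to place which route in the cabinet so abruptly.
The filler 'which route' is interpreted as the direct object of 'place'. The gap is right after 'place'.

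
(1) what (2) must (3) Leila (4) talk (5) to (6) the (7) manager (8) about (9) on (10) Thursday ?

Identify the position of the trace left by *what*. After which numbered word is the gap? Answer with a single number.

Before movement: Leila must talk to the manager about what on Thursday.
The filler 'what' is interpreted as the object of the preposition 'about'. Fronting leaves a gap immediately after 'about':
What must Leila talk to the manager about ___ on Thursday?
'about' is word 8.

8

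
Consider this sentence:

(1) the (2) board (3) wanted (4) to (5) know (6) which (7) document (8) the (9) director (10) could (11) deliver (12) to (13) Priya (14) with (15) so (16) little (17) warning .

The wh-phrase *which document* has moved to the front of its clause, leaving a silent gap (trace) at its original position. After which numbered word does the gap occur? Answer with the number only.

11

In situ: The director could deliver which document to Priya with so little warning.
'which document' is the direct object of 'deliver'. It moves to the left edge, and the trace sits right after 'deliver':
The board wanted to know which document the director could deliver ___ to Priya with so little warning.
'deliver' is word 11.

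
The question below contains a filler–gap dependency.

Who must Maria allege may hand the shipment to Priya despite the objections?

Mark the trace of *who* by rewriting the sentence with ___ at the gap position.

Pre-movement form: Maria must allege who may hand the shipment to Priya despite the objections.
The filler 'who' is interpreted as the subject of the clause embedded under 'allege'. The gap is right after 'allege'.

Who must Maria allege ___ may hand the shipment to Priya despite the objections?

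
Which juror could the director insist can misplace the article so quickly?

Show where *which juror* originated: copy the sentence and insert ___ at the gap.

Which juror could the director insist ___ can misplace the article so quickly?

Pre-movement form: The director could insist which juror can misplace the article so quickly.
The filler 'which juror' is interpreted as the subject of the clause embedded under 'insist'. The gap is right after 'insist'.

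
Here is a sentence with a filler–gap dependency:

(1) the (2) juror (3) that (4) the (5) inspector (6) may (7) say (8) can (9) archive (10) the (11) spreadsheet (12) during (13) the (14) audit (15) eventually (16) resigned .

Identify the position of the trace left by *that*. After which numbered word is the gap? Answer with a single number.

'that' functions as the subject of the clause embedded under 'say'. Wh-movement fronts it, leaving a gap right after 'say':
The juror that the inspector may say ___ can archive the spreadsheet during the audit eventually resigned.
'say' is word 7.

7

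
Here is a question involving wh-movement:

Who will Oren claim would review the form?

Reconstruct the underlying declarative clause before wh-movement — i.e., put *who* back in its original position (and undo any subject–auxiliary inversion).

Oren will claim who would review the form.

The filler 'who' is interpreted as the subject of the clause embedded under 'claim'. Wh-movement fronts it, leaving a gap right after 'claim':
Who will Oren claim ___ would review the form?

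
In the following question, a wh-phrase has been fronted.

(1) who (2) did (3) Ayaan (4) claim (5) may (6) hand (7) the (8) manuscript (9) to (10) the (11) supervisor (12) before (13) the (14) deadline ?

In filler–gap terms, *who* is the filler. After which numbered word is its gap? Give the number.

In situ: Ayaan did claim who may hand the manuscript to the supervisor before the deadline.
'who' is the subject of the clause embedded under 'claim'. Wh-movement fronts it, leaving a gap right after 'claim':
Who did Ayaan claim ___ may hand the manuscript to the supervisor before the deadline?
'claim' is word 4.

4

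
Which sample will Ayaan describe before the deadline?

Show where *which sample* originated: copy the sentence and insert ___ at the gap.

Which sample will Ayaan describe ___ before the deadline?

In situ: Ayaan will describe which sample before the deadline.
'which sample' functions as the direct object of 'describe'. The gap is right after 'describe'.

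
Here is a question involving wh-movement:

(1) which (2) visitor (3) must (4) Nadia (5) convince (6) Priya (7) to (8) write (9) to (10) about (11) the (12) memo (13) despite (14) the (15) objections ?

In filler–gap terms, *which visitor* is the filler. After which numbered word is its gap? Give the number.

9

Before movement: Nadia must convince Priya to write to which visitor about the memo despite the objections.
The filler 'which visitor' is interpreted as the object of the preposition 'to'. Fronting leaves a gap immediately after 'to':
Which visitor must Nadia convince Priya to write to ___ about the memo despite the objections?
'to' is word 9.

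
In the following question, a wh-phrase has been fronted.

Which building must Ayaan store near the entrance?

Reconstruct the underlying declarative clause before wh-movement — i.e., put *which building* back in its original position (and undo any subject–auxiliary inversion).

Ayaan must store which building near the entrance.

'which building' is the direct object of 'store'. Fronting leaves a gap immediately after 'store':
Which building must Ayaan store ___ near the entrance?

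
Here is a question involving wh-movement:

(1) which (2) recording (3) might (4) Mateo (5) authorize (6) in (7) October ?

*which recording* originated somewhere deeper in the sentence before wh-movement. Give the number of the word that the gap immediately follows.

In situ: Mateo might authorize which recording in October.
'which recording' functions as the direct object of 'authorize'. It moves to the left edge, and the trace sits right after 'authorize':
Which recording might Mateo authorize ___ in October?
'authorize' is word 5.

5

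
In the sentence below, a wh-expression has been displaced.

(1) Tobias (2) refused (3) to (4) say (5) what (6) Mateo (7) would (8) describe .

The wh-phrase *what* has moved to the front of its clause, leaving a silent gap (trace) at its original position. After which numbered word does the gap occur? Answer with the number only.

Before movement: Mateo would describe what.
The filler 'what' is interpreted as the direct object of 'describe'. Fronting leaves a gap immediately after 'describe':
Tobias refused to say what Mateo would describe ___.
'describe' is word 8.

8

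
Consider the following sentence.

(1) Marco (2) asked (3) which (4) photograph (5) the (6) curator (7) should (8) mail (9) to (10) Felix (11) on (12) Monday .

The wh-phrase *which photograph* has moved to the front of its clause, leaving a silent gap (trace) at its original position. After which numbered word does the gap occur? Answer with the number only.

Underlying clause: The curator should mail which photograph to Felix on Monday.
'which photograph' functions as the direct object of 'mail'. It moves to the left edge, and the trace sits right after 'mail':
Marco asked which photograph the curator should mail ___ to Felix on Monday.
'mail' is word 8.

8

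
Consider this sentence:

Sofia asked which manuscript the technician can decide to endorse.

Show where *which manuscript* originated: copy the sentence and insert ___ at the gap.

In situ: The technician can decide to endorse which manuscript.
The filler 'which manuscript' is interpreted as the direct object of 'endorse'. The gap is right after 'endorse'.

Sofia asked which manuscript the technician can decide to endorse ___.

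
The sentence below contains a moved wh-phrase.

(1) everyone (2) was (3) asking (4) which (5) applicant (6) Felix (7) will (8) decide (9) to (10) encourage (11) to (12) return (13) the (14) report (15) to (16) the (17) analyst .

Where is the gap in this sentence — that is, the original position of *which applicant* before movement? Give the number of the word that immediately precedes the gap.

10

Underlying clause: Felix will decide to encourage which applicant to return the report to the analyst.
'which applicant' is the direct object of 'encourage'. Wh-movement fronts it, leaving a gap right after 'encourage':
Everyone was asking which applicant Felix will decide to encourage ___ to return the report to the analyst.
'encourage' is word 10.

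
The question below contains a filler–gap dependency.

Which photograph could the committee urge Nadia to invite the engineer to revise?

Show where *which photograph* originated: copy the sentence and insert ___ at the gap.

Which photograph could the committee urge Nadia to invite the engineer to revise ___?

Underlying clause: The committee could urge Nadia to invite the engineer to revise which photograph.
'which photograph' functions as the direct object of 'revise'. The gap is right after 'revise'.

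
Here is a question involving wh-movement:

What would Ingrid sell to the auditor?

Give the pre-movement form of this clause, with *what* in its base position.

'what' is the direct object of 'sell'. Wh-movement fronts it, leaving a gap right after 'sell':
What would Ingrid sell ___ to the auditor?

Ingrid would sell what to the auditor.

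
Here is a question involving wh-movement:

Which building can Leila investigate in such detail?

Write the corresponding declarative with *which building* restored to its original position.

'which building' functions as the direct object of 'investigate'. Fronting leaves a gap immediately after 'investigate':
Which building can Leila investigate ___ in such detail?

Leila can investigate which building in such detail.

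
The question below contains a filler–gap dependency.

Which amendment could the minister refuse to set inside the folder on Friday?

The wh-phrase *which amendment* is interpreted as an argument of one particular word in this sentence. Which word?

Pre-movement form: The minister could refuse to set which amendment inside the folder on Friday.
'which amendment' functions as the direct object of 'set'. Wh-movement fronts it, leaving a gap right after 'set':
Which amendment could the minister refuse to set ___ inside the folder on Friday?

set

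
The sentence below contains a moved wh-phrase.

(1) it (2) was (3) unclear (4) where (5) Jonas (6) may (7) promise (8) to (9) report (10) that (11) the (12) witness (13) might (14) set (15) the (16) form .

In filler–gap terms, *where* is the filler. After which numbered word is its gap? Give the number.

16

Pre-movement form: Jonas may promise to report that the witness might set the form where.
'where' is the locative complement of 'set'. Wh-movement fronts it, leaving a gap right after 'form':
It was unclear where Jonas may promise to report that the witness might set the form ___.
'form' is word 16.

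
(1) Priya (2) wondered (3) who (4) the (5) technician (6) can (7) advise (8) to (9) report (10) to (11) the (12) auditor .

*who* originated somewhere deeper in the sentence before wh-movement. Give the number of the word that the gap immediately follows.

7

Pre-movement form: The technician can advise who to report to the auditor.
'who' is the direct object of 'advise'. Wh-movement fronts it, leaving a gap right after 'advise':
Priya wondered who the technician can advise ___ to report to the auditor.
'advise' is word 7.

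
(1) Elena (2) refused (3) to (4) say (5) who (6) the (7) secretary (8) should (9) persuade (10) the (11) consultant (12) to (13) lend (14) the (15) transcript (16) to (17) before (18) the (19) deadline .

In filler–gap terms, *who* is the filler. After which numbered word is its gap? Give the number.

16

In situ: The secretary should persuade the consultant to lend the transcript to who before the deadline.
The filler 'who' is interpreted as the object of the preposition 'to' (recipient of 'lend'). It moves to the left edge, and the trace sits right after 'to':
Elena refused to say who the secretary should persuade the consultant to lend the transcript to ___ before the deadline.
'to' is word 16.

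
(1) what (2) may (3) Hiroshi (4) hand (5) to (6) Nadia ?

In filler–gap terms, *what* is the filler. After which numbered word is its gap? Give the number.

4

Underlying clause: Hiroshi may hand what to Nadia.
'what' is the direct object of 'hand'. Wh-movement fronts it, leaving a gap right after 'hand':
What may Hiroshi hand ___ to Nadia?
'hand' is word 4.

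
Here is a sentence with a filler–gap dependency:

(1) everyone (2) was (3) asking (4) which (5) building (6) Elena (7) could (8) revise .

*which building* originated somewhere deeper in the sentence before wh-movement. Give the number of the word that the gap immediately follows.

8

Underlying clause: Elena could revise which building.
The filler 'which building' is interpreted as the direct object of 'revise'. It moves to the left edge, and the trace sits right after 'revise':
Everyone was asking which building Elena could revise ___.
'revise' is word 8.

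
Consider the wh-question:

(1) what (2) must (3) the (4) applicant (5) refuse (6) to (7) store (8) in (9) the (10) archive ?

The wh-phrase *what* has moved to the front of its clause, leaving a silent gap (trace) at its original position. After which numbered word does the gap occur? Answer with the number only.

7

Pre-movement form: The applicant must refuse to store what in the archive.
The filler 'what' is interpreted as the direct object of 'store'. Wh-movement fronts it, leaving a gap right after 'store':
What must the applicant refuse to store ___ in the archive?
'store' is word 7.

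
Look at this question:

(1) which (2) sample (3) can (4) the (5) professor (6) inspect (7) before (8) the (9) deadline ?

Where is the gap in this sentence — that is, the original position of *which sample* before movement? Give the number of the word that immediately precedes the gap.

Pre-movement form: The professor can inspect which sample before the deadline.
The filler 'which sample' is interpreted as the direct object of 'inspect'. Fronting leaves a gap immediately after 'inspect':
Which sample can the professor inspect ___ before the deadline?
'inspect' is word 6.

6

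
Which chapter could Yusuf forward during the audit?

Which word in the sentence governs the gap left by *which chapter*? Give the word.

forward

In situ: Yusuf could forward which chapter during the audit.
'which chapter' is the direct object of 'forward'. Fronting leaves a gap immediately after 'forward':
Which chapter could Yusuf forward ___ during the audit?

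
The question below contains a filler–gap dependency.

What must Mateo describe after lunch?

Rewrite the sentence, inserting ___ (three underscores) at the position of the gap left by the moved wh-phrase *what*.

Before movement: Mateo must describe what after lunch.
'what' functions as the direct object of 'describe'. The gap is right after 'describe'.

What must Mateo describe ___ after lunch?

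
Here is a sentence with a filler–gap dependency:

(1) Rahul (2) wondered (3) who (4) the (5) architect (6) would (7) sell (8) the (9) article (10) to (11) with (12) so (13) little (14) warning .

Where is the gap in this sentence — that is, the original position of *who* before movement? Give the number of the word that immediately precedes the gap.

10

Underlying clause: The architect would sell the article to who with so little warning.
'who' is the object of the preposition 'to' (recipient of 'sell'). Fronting leaves a gap immediately after 'to':
Rahul wondered who the architect would sell the article to ___ with so little warning.
'to' is word 10.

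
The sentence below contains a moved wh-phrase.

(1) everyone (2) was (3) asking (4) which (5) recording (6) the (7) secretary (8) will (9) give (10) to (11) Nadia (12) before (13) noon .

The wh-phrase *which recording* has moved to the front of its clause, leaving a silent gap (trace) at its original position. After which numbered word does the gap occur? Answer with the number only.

Underlying clause: The secretary will give which recording to Nadia before noon.
The filler 'which recording' is interpreted as the direct object of 'give'. Fronting leaves a gap immediately after 'give':
Everyone was asking which recording the secretary will give ___ to Nadia before noon.
'give' is word 9.

9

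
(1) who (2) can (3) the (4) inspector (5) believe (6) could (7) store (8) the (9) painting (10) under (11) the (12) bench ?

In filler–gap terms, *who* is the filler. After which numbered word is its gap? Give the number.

5

Underlying clause: The inspector can believe who could store the painting under the bench.
The filler 'who' is interpreted as the subject of the clause embedded under 'believe'. Fronting leaves a gap immediately after 'believe':
Who can the inspector believe ___ could store the painting under the bench?
'believe' is word 5.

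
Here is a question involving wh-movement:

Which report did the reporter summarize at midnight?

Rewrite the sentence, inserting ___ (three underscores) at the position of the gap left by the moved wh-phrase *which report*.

Underlying clause: The reporter did summarize which report at midnight.
The filler 'which report' is interpreted as the direct object of 'summarize'. The gap is right after 'summarize'.

Which report did the reporter summarize ___ at midnight?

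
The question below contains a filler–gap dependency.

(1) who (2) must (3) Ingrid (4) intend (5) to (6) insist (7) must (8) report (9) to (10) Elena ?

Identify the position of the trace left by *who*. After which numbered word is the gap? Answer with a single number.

Pre-movement form: Ingrid must intend to insist who must report to Elena.
'who' functions as the subject of the clause embedded under 'insist'. It moves to the left edge, and the trace sits right after 'insist':
Who must Ingrid intend to insist ___ must report to Elena?
'insist' is word 6.

6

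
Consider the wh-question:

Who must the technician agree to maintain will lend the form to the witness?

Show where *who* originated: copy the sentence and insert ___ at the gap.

Before movement: The technician must agree to maintain who will lend the form to the witness.
'who' functions as the subject of the clause embedded under 'maintain'. The gap is right after 'maintain'.

Who must the technician agree to maintain ___ will lend the form to the witness?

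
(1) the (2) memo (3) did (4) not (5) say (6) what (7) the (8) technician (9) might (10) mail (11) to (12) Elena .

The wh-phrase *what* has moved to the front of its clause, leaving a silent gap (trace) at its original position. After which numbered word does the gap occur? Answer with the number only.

10

Pre-movement form: The technician might mail what to Elena.
'what' is the direct object of 'mail'. Wh-movement fronts it, leaving a gap right after 'mail':
The memo did not say what the technician might mail ___ to Elena.
'mail' is word 10.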